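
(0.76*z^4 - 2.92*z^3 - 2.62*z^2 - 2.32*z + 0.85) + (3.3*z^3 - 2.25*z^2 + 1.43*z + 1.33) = 0.76*z^4 + 0.38*z^3 - 4.87*z^2 - 0.89*z + 2.18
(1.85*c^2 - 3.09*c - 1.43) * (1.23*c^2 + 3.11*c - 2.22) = 2.2755*c^4 + 1.9528*c^3 - 15.4758*c^2 + 2.4125*c + 3.1746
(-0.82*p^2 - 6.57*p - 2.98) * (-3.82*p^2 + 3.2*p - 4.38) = 3.1324*p^4 + 22.4734*p^3 - 6.0488*p^2 + 19.2406*p + 13.0524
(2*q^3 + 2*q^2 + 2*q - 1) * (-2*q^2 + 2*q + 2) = -4*q^5 + 4*q^3 + 10*q^2 + 2*q - 2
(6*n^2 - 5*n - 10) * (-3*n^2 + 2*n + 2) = -18*n^4 + 27*n^3 + 32*n^2 - 30*n - 20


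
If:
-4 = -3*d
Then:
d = 4/3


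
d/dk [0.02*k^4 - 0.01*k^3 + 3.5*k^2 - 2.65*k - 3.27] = 0.08*k^3 - 0.03*k^2 + 7.0*k - 2.65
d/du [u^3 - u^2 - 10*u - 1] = 3*u^2 - 2*u - 10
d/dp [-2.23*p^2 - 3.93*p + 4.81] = -4.46*p - 3.93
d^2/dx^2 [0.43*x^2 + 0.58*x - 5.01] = 0.860000000000000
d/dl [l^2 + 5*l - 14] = 2*l + 5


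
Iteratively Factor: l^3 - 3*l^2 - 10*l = (l - 5)*(l^2 + 2*l) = (l - 5)*(l + 2)*(l)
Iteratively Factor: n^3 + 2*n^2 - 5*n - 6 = (n + 1)*(n^2 + n - 6) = (n - 2)*(n + 1)*(n + 3)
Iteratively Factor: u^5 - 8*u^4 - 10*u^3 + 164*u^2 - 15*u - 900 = (u - 4)*(u^4 - 4*u^3 - 26*u^2 + 60*u + 225) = (u - 5)*(u - 4)*(u^3 + u^2 - 21*u - 45) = (u - 5)*(u - 4)*(u + 3)*(u^2 - 2*u - 15) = (u - 5)*(u - 4)*(u + 3)^2*(u - 5)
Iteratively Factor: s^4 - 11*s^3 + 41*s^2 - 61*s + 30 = (s - 5)*(s^3 - 6*s^2 + 11*s - 6) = (s - 5)*(s - 2)*(s^2 - 4*s + 3) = (s - 5)*(s - 2)*(s - 1)*(s - 3)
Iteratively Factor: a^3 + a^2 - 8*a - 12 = (a - 3)*(a^2 + 4*a + 4) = (a - 3)*(a + 2)*(a + 2)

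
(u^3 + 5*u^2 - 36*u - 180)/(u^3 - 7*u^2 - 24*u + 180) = (u + 6)/(u - 6)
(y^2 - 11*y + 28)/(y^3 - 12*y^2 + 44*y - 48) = (y - 7)/(y^2 - 8*y + 12)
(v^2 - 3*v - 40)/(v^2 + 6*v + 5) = (v - 8)/(v + 1)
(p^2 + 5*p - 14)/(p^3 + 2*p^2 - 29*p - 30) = (p^2 + 5*p - 14)/(p^3 + 2*p^2 - 29*p - 30)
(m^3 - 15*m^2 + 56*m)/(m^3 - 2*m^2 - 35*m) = (m - 8)/(m + 5)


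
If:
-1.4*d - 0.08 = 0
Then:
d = -0.06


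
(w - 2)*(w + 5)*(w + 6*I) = w^3 + 3*w^2 + 6*I*w^2 - 10*w + 18*I*w - 60*I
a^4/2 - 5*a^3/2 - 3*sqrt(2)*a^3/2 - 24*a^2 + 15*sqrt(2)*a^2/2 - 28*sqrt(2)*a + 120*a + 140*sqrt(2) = (a/2 + sqrt(2))*(a - 5)*(a - 7*sqrt(2))*(a + 2*sqrt(2))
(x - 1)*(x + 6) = x^2 + 5*x - 6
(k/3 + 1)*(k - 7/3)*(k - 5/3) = k^3/3 - k^2/3 - 73*k/27 + 35/9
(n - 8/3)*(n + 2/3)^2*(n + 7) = n^4 + 17*n^3/3 - 112*n^2/9 - 620*n/27 - 224/27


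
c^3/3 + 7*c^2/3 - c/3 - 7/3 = (c/3 + 1/3)*(c - 1)*(c + 7)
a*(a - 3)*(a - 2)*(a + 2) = a^4 - 3*a^3 - 4*a^2 + 12*a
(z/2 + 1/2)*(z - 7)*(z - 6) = z^3/2 - 6*z^2 + 29*z/2 + 21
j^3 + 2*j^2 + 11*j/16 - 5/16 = (j - 1/4)*(j + 1)*(j + 5/4)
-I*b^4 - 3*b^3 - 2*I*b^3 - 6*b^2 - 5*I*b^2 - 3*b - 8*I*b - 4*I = (b + 1)*(b - 4*I)*(b + I)*(-I*b - I)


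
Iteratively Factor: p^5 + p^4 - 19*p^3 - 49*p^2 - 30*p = (p + 1)*(p^4 - 19*p^2 - 30*p) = (p - 5)*(p + 1)*(p^3 + 5*p^2 + 6*p) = (p - 5)*(p + 1)*(p + 2)*(p^2 + 3*p) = p*(p - 5)*(p + 1)*(p + 2)*(p + 3)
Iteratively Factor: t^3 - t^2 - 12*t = (t)*(t^2 - t - 12) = t*(t - 4)*(t + 3)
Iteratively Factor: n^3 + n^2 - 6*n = (n - 2)*(n^2 + 3*n) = n*(n - 2)*(n + 3)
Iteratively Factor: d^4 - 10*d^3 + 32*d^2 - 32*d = (d - 2)*(d^3 - 8*d^2 + 16*d) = d*(d - 2)*(d^2 - 8*d + 16) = d*(d - 4)*(d - 2)*(d - 4)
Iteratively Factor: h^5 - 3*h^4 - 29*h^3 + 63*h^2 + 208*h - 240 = (h - 5)*(h^4 + 2*h^3 - 19*h^2 - 32*h + 48) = (h - 5)*(h - 4)*(h^3 + 6*h^2 + 5*h - 12) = (h - 5)*(h - 4)*(h + 3)*(h^2 + 3*h - 4) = (h - 5)*(h - 4)*(h + 3)*(h + 4)*(h - 1)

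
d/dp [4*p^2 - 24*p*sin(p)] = -24*p*cos(p) + 8*p - 24*sin(p)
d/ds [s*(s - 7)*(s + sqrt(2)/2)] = 3*s^2 - 14*s + sqrt(2)*s - 7*sqrt(2)/2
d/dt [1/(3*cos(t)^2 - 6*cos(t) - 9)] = 2*(cos(t) - 1)*sin(t)/(3*(sin(t)^2 + 2*cos(t) + 2)^2)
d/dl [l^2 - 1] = 2*l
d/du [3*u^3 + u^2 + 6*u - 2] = 9*u^2 + 2*u + 6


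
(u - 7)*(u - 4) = u^2 - 11*u + 28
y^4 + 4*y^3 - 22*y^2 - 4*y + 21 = (y - 3)*(y - 1)*(y + 1)*(y + 7)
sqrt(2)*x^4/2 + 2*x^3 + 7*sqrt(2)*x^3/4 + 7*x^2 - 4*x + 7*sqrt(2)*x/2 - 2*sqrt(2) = (x - 1/2)*(x + 4)*(x + sqrt(2))*(sqrt(2)*x/2 + 1)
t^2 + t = t*(t + 1)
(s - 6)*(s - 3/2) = s^2 - 15*s/2 + 9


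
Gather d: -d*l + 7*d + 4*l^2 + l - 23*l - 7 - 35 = d*(7 - l) + 4*l^2 - 22*l - 42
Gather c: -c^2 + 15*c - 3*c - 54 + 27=-c^2 + 12*c - 27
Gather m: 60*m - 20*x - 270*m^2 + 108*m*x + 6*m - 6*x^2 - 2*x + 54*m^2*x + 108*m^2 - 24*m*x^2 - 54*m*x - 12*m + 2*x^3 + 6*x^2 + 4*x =m^2*(54*x - 162) + m*(-24*x^2 + 54*x + 54) + 2*x^3 - 18*x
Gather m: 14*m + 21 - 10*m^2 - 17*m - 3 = -10*m^2 - 3*m + 18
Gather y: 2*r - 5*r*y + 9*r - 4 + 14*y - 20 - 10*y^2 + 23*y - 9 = 11*r - 10*y^2 + y*(37 - 5*r) - 33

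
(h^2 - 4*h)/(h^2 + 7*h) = (h - 4)/(h + 7)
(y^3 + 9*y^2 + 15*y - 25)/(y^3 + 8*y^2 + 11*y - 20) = (y + 5)/(y + 4)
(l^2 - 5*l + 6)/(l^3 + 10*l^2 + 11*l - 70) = (l - 3)/(l^2 + 12*l + 35)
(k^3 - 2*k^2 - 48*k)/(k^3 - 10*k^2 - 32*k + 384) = k/(k - 8)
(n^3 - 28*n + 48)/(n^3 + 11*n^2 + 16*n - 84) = (n - 4)/(n + 7)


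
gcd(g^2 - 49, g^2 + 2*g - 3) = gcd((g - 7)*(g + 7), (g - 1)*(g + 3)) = 1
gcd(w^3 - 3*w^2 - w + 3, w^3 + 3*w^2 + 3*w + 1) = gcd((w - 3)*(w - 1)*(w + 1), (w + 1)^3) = w + 1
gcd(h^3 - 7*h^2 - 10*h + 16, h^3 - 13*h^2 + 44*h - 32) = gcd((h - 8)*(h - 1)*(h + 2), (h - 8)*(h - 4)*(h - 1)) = h^2 - 9*h + 8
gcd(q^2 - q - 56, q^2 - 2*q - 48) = q - 8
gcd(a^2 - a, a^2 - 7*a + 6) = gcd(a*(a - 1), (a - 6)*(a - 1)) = a - 1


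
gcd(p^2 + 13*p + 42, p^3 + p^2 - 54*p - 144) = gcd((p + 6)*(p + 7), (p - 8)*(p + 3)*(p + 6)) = p + 6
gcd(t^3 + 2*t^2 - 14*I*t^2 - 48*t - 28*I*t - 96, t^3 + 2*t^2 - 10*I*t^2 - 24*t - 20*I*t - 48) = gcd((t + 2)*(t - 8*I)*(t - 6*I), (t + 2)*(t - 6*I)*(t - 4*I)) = t^2 + t*(2 - 6*I) - 12*I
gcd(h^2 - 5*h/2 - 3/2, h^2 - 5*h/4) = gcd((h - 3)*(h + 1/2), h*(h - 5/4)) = 1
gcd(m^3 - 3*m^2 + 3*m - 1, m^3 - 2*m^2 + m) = m^2 - 2*m + 1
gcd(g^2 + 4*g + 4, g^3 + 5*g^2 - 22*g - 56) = g + 2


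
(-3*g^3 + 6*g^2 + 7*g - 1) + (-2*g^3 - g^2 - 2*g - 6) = -5*g^3 + 5*g^2 + 5*g - 7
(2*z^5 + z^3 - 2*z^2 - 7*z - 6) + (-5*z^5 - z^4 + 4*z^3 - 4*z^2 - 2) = -3*z^5 - z^4 + 5*z^3 - 6*z^2 - 7*z - 8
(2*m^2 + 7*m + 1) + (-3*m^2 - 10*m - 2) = -m^2 - 3*m - 1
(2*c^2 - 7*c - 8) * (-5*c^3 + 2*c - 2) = -10*c^5 + 35*c^4 + 44*c^3 - 18*c^2 - 2*c + 16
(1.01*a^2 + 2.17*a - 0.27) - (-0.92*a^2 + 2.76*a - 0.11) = 1.93*a^2 - 0.59*a - 0.16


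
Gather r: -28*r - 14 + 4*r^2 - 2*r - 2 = 4*r^2 - 30*r - 16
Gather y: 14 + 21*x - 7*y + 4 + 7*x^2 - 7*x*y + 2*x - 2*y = 7*x^2 + 23*x + y*(-7*x - 9) + 18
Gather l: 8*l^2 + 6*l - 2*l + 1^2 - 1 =8*l^2 + 4*l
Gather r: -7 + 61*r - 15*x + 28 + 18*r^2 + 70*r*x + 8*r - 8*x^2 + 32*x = 18*r^2 + r*(70*x + 69) - 8*x^2 + 17*x + 21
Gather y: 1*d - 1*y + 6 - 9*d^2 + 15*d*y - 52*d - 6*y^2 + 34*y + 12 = -9*d^2 - 51*d - 6*y^2 + y*(15*d + 33) + 18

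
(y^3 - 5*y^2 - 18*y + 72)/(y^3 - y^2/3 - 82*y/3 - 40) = 3*(y - 3)/(3*y + 5)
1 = 1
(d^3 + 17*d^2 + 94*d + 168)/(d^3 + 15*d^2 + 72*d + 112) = (d + 6)/(d + 4)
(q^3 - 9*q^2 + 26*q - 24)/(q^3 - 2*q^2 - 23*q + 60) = (q - 2)/(q + 5)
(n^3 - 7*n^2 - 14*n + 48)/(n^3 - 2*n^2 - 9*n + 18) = (n - 8)/(n - 3)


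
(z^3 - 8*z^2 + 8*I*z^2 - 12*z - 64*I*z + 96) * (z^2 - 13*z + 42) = z^5 - 21*z^4 + 8*I*z^4 + 134*z^3 - 168*I*z^3 - 84*z^2 + 1168*I*z^2 - 1752*z - 2688*I*z + 4032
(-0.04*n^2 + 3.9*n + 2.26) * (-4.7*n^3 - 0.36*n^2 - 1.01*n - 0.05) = 0.188*n^5 - 18.3156*n^4 - 11.9856*n^3 - 4.7506*n^2 - 2.4776*n - 0.113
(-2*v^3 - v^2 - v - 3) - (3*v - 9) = -2*v^3 - v^2 - 4*v + 6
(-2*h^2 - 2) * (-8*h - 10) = 16*h^3 + 20*h^2 + 16*h + 20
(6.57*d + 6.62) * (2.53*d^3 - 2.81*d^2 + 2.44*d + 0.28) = 16.6221*d^4 - 1.7131*d^3 - 2.5714*d^2 + 17.9924*d + 1.8536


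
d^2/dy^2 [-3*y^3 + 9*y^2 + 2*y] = 18 - 18*y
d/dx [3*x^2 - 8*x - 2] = 6*x - 8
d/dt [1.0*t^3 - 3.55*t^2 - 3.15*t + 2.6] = 3.0*t^2 - 7.1*t - 3.15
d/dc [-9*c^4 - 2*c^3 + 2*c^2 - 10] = 2*c*(-18*c^2 - 3*c + 2)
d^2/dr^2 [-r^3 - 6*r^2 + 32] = -6*r - 12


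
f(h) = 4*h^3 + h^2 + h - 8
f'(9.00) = 991.00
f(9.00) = 2998.00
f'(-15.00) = 2671.00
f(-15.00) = -13298.00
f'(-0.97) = 10.35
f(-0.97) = -11.68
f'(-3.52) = 142.64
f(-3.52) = -173.59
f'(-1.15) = 14.57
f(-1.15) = -13.91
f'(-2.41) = 65.88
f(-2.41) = -60.59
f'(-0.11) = 0.93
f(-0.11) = -8.10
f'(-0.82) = 7.43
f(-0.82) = -10.35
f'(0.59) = 6.36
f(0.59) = -6.24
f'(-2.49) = 70.42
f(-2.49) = -66.04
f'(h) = 12*h^2 + 2*h + 1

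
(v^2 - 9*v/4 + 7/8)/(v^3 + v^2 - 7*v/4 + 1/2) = (4*v - 7)/(2*(2*v^2 + 3*v - 2))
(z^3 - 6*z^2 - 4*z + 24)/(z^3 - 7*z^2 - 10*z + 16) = (z^2 - 8*z + 12)/(z^2 - 9*z + 8)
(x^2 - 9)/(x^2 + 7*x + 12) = (x - 3)/(x + 4)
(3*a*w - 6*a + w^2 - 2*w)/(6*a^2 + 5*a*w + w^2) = (w - 2)/(2*a + w)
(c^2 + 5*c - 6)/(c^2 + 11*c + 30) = (c - 1)/(c + 5)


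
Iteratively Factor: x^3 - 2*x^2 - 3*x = (x)*(x^2 - 2*x - 3) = x*(x + 1)*(x - 3)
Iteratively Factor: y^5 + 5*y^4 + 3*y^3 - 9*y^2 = (y + 3)*(y^4 + 2*y^3 - 3*y^2) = (y + 3)^2*(y^3 - y^2) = y*(y + 3)^2*(y^2 - y) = y^2*(y + 3)^2*(y - 1)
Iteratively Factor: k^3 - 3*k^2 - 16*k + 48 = (k - 4)*(k^2 + k - 12) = (k - 4)*(k + 4)*(k - 3)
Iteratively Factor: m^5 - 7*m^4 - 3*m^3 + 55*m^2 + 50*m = (m - 5)*(m^4 - 2*m^3 - 13*m^2 - 10*m) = (m - 5)*(m + 1)*(m^3 - 3*m^2 - 10*m) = (m - 5)*(m + 1)*(m + 2)*(m^2 - 5*m) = m*(m - 5)*(m + 1)*(m + 2)*(m - 5)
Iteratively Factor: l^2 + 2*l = (l + 2)*(l)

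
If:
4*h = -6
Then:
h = -3/2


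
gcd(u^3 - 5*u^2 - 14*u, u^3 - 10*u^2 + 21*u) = u^2 - 7*u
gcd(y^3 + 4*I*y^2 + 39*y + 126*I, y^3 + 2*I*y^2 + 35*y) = y + 7*I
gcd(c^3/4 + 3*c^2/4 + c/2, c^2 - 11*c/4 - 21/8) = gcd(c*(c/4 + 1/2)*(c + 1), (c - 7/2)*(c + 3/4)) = 1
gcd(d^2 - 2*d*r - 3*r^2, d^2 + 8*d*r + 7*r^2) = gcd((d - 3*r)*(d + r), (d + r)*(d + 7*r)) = d + r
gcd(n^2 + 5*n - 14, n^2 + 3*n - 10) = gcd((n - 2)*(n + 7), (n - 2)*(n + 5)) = n - 2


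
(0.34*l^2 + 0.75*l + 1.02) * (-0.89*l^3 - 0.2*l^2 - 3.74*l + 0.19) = -0.3026*l^5 - 0.7355*l^4 - 2.3294*l^3 - 2.9444*l^2 - 3.6723*l + 0.1938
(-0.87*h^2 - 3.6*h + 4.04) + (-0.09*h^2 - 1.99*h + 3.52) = -0.96*h^2 - 5.59*h + 7.56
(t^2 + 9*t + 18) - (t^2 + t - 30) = 8*t + 48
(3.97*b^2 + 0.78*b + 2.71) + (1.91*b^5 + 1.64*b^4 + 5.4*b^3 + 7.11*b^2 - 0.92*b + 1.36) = 1.91*b^5 + 1.64*b^4 + 5.4*b^3 + 11.08*b^2 - 0.14*b + 4.07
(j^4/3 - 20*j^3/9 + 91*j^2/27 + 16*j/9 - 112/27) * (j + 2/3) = j^5/3 - 2*j^4 + 17*j^3/9 + 326*j^2/81 - 80*j/27 - 224/81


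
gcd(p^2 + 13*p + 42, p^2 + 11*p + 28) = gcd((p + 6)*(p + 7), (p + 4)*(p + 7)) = p + 7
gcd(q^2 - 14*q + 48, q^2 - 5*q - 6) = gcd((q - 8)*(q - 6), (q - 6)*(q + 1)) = q - 6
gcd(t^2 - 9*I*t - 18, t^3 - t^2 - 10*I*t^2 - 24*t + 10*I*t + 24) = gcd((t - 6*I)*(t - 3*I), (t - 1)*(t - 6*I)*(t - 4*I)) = t - 6*I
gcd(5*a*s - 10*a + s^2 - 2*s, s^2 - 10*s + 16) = s - 2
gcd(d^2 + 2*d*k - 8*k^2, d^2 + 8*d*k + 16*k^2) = d + 4*k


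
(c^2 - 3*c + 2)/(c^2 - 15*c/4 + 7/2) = 4*(c - 1)/(4*c - 7)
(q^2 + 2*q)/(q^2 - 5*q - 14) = q/(q - 7)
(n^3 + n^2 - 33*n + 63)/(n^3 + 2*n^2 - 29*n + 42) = (n - 3)/(n - 2)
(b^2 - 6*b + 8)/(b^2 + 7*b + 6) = (b^2 - 6*b + 8)/(b^2 + 7*b + 6)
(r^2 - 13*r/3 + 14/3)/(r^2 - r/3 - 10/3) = (3*r - 7)/(3*r + 5)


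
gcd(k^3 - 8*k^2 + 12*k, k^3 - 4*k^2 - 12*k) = k^2 - 6*k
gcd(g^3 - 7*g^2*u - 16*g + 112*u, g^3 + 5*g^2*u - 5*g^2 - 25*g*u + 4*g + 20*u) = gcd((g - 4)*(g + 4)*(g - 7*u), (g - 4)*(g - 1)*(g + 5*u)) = g - 4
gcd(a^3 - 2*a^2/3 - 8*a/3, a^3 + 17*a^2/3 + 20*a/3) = a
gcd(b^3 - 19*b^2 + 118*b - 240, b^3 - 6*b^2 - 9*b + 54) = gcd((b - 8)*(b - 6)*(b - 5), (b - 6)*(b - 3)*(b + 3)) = b - 6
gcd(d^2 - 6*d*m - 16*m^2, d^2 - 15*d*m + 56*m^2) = d - 8*m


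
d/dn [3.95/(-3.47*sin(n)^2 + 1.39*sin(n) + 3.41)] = (27.413*sin(n) - 5.4905)*cos(n)/(-3.47*sin(n)^2 + 1.39*sin(n) + 3.41)^2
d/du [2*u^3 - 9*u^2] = 6*u*(u - 3)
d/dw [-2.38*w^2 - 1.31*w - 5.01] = -4.76*w - 1.31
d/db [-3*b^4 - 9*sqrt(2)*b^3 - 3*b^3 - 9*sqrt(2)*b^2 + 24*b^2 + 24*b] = -12*b^3 - 27*sqrt(2)*b^2 - 9*b^2 - 18*sqrt(2)*b + 48*b + 24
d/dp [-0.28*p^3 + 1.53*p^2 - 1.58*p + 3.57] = -0.84*p^2 + 3.06*p - 1.58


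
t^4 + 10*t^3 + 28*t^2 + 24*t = t*(t + 2)^2*(t + 6)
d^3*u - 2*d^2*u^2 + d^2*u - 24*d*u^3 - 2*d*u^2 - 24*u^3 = (d - 6*u)*(d + 4*u)*(d*u + u)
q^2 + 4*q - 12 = (q - 2)*(q + 6)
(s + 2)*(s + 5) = s^2 + 7*s + 10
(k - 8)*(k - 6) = k^2 - 14*k + 48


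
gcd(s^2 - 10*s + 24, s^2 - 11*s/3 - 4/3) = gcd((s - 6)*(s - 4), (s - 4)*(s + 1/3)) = s - 4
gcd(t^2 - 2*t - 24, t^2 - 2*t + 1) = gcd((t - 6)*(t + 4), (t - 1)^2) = 1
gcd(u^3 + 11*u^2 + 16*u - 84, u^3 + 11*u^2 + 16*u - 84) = u^3 + 11*u^2 + 16*u - 84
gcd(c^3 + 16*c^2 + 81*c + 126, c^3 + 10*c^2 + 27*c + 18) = c^2 + 9*c + 18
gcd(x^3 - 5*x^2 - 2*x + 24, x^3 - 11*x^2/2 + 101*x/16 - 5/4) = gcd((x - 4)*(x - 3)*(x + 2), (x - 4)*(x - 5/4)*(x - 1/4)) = x - 4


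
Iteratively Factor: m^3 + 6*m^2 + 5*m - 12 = (m + 3)*(m^2 + 3*m - 4) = (m + 3)*(m + 4)*(m - 1)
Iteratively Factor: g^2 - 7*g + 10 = (g - 5)*(g - 2)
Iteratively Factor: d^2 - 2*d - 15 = (d + 3)*(d - 5)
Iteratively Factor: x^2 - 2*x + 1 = (x - 1)*(x - 1)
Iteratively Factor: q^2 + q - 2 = (q + 2)*(q - 1)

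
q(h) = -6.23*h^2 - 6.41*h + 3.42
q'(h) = -12.46*h - 6.41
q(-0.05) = 3.72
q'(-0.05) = -5.79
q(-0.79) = 4.60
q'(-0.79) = 3.43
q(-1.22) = 1.97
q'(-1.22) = 8.79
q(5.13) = -193.42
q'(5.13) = -70.33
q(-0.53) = 5.07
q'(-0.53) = 0.19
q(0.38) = 0.08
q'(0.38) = -11.14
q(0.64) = -3.23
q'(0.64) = -14.38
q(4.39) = -144.79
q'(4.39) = -61.11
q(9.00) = -558.90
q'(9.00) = -118.55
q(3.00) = -71.88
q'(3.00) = -43.79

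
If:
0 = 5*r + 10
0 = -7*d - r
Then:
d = 2/7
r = -2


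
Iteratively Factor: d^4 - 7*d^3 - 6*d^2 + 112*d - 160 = (d - 5)*(d^3 - 2*d^2 - 16*d + 32) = (d - 5)*(d - 4)*(d^2 + 2*d - 8) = (d - 5)*(d - 4)*(d + 4)*(d - 2)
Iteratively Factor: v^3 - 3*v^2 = (v)*(v^2 - 3*v) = v^2*(v - 3)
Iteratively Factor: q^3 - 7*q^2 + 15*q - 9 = (q - 3)*(q^2 - 4*q + 3) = (q - 3)*(q - 1)*(q - 3)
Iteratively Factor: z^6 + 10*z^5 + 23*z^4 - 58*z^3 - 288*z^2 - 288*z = (z)*(z^5 + 10*z^4 + 23*z^3 - 58*z^2 - 288*z - 288) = z*(z + 4)*(z^4 + 6*z^3 - z^2 - 54*z - 72) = z*(z - 3)*(z + 4)*(z^3 + 9*z^2 + 26*z + 24) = z*(z - 3)*(z + 2)*(z + 4)*(z^2 + 7*z + 12) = z*(z - 3)*(z + 2)*(z + 4)^2*(z + 3)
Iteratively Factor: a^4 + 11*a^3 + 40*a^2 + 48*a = (a + 4)*(a^3 + 7*a^2 + 12*a) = (a + 4)^2*(a^2 + 3*a) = a*(a + 4)^2*(a + 3)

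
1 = 1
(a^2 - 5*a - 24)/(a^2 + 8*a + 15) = (a - 8)/(a + 5)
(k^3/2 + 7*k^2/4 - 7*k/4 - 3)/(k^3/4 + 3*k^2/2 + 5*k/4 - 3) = (2*k^2 - k - 3)/(k^2 + 2*k - 3)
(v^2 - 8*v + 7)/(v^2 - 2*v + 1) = (v - 7)/(v - 1)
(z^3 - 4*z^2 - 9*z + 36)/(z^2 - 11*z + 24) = (z^2 - z - 12)/(z - 8)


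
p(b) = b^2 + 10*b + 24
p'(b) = 2*b + 10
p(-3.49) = 1.28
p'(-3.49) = 3.02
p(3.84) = 77.15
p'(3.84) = 17.68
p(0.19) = 25.94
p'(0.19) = 10.38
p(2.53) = 55.70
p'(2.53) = 15.06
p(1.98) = 47.72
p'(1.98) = 13.96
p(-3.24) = 2.10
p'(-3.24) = 3.52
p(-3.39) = 1.59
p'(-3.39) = 3.22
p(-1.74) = 9.63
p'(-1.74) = 6.52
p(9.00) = 195.00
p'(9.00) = 28.00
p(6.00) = 120.00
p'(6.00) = 22.00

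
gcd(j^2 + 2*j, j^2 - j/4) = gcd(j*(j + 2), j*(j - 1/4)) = j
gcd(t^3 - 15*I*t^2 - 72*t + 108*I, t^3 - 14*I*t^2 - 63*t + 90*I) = t^2 - 9*I*t - 18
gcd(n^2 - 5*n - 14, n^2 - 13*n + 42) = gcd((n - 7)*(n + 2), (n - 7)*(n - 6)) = n - 7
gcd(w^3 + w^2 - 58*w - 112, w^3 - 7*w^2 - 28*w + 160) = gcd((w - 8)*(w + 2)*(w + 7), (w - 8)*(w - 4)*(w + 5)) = w - 8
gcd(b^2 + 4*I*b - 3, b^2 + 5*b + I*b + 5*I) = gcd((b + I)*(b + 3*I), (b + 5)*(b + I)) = b + I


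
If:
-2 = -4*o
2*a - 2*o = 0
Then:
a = 1/2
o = 1/2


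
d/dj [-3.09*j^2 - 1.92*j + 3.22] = -6.18*j - 1.92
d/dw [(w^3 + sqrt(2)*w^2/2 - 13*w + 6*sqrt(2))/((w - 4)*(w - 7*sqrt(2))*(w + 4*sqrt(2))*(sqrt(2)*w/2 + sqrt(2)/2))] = (-sqrt(2)*w^6 - 2*w^5 - 18*sqrt(2)*w^4 + 21*w^4 - 156*w^3 + 258*sqrt(2)*w^3 + 12*sqrt(2)*w^2 + 510*w^2 - 216*sqrt(2)*w + 1888*w - 3056*sqrt(2) - 2016)/(w^8 - 6*sqrt(2)*w^7 - 6*w^7 - 93*w^6 + 36*sqrt(2)*w^6 + 330*sqrt(2)*w^5 + 588*w^5 - 2160*sqrt(2)*w^4 + 3058*w^4 - 21072*w^3 + 240*sqrt(2)*w^3 + 1632*w^2 + 8064*sqrt(2)*w^2 + 5376*sqrt(2)*w + 75264*w + 50176)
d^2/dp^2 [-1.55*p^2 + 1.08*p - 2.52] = -3.10000000000000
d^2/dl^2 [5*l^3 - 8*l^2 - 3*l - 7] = 30*l - 16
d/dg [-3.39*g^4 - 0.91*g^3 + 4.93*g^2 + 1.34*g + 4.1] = -13.56*g^3 - 2.73*g^2 + 9.86*g + 1.34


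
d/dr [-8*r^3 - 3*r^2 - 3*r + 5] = -24*r^2 - 6*r - 3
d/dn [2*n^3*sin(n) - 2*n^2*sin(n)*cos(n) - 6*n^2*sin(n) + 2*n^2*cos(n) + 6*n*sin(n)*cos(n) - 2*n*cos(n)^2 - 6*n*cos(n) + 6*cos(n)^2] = 2*n^3*cos(n) + 4*n^2*sin(n) - 6*n^2*cos(n) - 2*n^2*cos(2*n) - 6*n*sin(n) + 4*n*cos(n) + 6*n*cos(2*n) - 3*sin(2*n) - 6*cos(n) - cos(2*n) - 1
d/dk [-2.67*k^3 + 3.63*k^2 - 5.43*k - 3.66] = -8.01*k^2 + 7.26*k - 5.43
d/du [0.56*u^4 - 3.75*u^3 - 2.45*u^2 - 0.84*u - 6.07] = 2.24*u^3 - 11.25*u^2 - 4.9*u - 0.84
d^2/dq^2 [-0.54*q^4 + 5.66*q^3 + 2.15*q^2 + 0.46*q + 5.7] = -6.48*q^2 + 33.96*q + 4.3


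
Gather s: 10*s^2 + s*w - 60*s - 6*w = 10*s^2 + s*(w - 60) - 6*w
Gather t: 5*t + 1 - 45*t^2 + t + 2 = -45*t^2 + 6*t + 3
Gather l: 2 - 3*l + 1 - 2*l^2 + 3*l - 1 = 2 - 2*l^2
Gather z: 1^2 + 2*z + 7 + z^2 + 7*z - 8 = z^2 + 9*z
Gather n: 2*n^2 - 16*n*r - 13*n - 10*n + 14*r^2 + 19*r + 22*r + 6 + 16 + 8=2*n^2 + n*(-16*r - 23) + 14*r^2 + 41*r + 30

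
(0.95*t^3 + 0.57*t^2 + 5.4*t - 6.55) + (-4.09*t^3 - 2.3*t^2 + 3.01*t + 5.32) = -3.14*t^3 - 1.73*t^2 + 8.41*t - 1.23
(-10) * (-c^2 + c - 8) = 10*c^2 - 10*c + 80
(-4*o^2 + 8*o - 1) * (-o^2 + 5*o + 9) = 4*o^4 - 28*o^3 + 5*o^2 + 67*o - 9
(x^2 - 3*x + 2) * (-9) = -9*x^2 + 27*x - 18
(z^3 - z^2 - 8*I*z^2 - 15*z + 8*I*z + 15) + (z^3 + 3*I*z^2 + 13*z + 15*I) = 2*z^3 - z^2 - 5*I*z^2 - 2*z + 8*I*z + 15 + 15*I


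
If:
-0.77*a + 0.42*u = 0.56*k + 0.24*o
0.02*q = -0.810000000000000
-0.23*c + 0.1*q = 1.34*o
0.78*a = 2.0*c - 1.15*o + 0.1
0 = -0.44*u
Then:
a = -16.4130434782609*o - 45.0222965440357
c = -5.82608695652174*o - 17.6086956521739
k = 22.1393633540373*o + 61.9056577480491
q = -40.50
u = 0.00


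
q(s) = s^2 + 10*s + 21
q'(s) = 2*s + 10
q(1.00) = 32.00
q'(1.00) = 12.00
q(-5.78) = -3.39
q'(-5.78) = -1.56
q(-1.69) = 6.96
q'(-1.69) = 6.62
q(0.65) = 27.92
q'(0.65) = 11.30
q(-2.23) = 3.67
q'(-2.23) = 5.54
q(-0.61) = 15.27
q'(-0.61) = 8.78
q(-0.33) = 17.81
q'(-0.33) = 9.34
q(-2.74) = 1.11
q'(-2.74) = 4.52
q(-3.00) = 0.00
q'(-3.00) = 4.00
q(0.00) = 21.00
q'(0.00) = 10.00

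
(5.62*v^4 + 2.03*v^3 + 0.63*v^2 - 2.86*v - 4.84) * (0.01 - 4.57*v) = -25.6834*v^5 - 9.2209*v^4 - 2.8588*v^3 + 13.0765*v^2 + 22.0902*v - 0.0484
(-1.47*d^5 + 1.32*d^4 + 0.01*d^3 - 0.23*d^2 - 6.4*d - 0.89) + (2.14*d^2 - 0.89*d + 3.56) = -1.47*d^5 + 1.32*d^4 + 0.01*d^3 + 1.91*d^2 - 7.29*d + 2.67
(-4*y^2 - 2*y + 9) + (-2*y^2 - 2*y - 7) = -6*y^2 - 4*y + 2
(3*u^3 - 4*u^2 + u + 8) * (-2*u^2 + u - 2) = -6*u^5 + 11*u^4 - 12*u^3 - 7*u^2 + 6*u - 16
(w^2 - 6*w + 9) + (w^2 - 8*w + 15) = 2*w^2 - 14*w + 24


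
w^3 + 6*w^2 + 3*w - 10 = (w - 1)*(w + 2)*(w + 5)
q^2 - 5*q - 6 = (q - 6)*(q + 1)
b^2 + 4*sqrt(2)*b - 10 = (b - sqrt(2))*(b + 5*sqrt(2))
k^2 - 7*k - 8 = (k - 8)*(k + 1)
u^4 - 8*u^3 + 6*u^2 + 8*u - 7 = (u - 7)*(u - 1)^2*(u + 1)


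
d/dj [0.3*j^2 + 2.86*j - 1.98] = 0.6*j + 2.86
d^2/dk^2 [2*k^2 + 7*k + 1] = 4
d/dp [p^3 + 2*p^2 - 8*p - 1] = 3*p^2 + 4*p - 8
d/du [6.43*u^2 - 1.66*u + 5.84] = 12.86*u - 1.66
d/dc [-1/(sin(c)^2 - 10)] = 4*sin(2*c)/(cos(2*c) + 19)^2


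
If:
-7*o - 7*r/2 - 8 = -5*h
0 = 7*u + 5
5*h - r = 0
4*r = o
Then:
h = -16/305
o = -64/61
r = -16/61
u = -5/7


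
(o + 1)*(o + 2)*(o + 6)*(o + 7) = o^4 + 16*o^3 + 83*o^2 + 152*o + 84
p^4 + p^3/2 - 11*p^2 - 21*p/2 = p*(p - 7/2)*(p + 1)*(p + 3)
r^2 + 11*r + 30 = (r + 5)*(r + 6)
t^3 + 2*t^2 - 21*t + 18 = (t - 3)*(t - 1)*(t + 6)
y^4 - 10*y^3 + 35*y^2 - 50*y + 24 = (y - 4)*(y - 3)*(y - 2)*(y - 1)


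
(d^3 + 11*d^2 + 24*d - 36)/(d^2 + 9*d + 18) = (d^2 + 5*d - 6)/(d + 3)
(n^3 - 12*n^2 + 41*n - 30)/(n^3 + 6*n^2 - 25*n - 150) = (n^2 - 7*n + 6)/(n^2 + 11*n + 30)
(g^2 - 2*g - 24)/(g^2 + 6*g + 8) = (g - 6)/(g + 2)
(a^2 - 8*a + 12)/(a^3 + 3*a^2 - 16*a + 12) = (a - 6)/(a^2 + 5*a - 6)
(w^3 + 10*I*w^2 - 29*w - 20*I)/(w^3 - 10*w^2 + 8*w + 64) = (w^3 + 10*I*w^2 - 29*w - 20*I)/(w^3 - 10*w^2 + 8*w + 64)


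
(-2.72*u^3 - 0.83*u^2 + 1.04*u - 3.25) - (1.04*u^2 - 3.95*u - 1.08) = -2.72*u^3 - 1.87*u^2 + 4.99*u - 2.17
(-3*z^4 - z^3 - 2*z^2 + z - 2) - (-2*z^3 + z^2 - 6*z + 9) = -3*z^4 + z^3 - 3*z^2 + 7*z - 11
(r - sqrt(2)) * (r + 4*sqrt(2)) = r^2 + 3*sqrt(2)*r - 8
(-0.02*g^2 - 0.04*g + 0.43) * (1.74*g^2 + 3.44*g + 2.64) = -0.0348*g^4 - 0.1384*g^3 + 0.5578*g^2 + 1.3736*g + 1.1352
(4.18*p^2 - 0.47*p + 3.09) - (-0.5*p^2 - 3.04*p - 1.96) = 4.68*p^2 + 2.57*p + 5.05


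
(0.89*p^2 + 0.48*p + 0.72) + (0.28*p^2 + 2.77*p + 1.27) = 1.17*p^2 + 3.25*p + 1.99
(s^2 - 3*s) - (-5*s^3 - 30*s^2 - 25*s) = 5*s^3 + 31*s^2 + 22*s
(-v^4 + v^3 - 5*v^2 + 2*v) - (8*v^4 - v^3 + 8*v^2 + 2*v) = -9*v^4 + 2*v^3 - 13*v^2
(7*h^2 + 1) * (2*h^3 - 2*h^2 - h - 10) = 14*h^5 - 14*h^4 - 5*h^3 - 72*h^2 - h - 10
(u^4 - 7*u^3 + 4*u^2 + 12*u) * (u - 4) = u^5 - 11*u^4 + 32*u^3 - 4*u^2 - 48*u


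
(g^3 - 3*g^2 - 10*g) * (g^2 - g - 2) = g^5 - 4*g^4 - 9*g^3 + 16*g^2 + 20*g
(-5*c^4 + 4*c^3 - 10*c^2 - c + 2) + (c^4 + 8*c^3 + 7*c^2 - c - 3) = -4*c^4 + 12*c^3 - 3*c^2 - 2*c - 1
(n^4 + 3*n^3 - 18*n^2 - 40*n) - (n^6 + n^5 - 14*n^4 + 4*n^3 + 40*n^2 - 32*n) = -n^6 - n^5 + 15*n^4 - n^3 - 58*n^2 - 8*n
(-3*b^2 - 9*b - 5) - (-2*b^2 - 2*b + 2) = -b^2 - 7*b - 7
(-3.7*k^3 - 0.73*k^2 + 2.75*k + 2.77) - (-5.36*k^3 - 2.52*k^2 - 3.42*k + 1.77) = 1.66*k^3 + 1.79*k^2 + 6.17*k + 1.0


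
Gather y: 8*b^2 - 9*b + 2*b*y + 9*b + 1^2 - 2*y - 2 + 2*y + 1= 8*b^2 + 2*b*y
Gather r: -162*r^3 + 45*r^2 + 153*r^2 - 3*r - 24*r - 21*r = -162*r^3 + 198*r^2 - 48*r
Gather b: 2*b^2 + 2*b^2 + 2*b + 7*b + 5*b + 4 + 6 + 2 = 4*b^2 + 14*b + 12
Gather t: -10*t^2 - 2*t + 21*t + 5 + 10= -10*t^2 + 19*t + 15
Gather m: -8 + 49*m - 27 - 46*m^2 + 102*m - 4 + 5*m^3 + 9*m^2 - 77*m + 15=5*m^3 - 37*m^2 + 74*m - 24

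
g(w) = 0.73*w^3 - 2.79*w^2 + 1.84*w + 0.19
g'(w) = 2.19*w^2 - 5.58*w + 1.84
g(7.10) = 133.89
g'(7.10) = 72.62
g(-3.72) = -82.84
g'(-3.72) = 52.90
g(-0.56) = -1.84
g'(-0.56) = 5.65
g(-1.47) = -10.86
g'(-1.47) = 14.77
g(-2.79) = -42.52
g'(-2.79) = 34.46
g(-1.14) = -6.62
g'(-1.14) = 11.05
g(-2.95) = -48.26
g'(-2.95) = 37.36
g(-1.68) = -14.24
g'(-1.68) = 17.40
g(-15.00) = -3118.91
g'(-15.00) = 578.29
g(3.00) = 0.31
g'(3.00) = 4.81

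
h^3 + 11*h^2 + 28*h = h*(h + 4)*(h + 7)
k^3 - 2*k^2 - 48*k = k*(k - 8)*(k + 6)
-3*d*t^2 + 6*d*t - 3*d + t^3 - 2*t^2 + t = (-3*d + t)*(t - 1)^2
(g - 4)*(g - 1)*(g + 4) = g^3 - g^2 - 16*g + 16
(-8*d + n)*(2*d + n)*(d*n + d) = -16*d^3*n - 16*d^3 - 6*d^2*n^2 - 6*d^2*n + d*n^3 + d*n^2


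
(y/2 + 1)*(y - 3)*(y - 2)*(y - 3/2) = y^4/2 - 9*y^3/4 + y^2/4 + 9*y - 9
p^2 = p^2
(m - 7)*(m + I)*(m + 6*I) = m^3 - 7*m^2 + 7*I*m^2 - 6*m - 49*I*m + 42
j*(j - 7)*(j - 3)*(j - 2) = j^4 - 12*j^3 + 41*j^2 - 42*j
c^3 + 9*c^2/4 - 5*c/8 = c*(c - 1/4)*(c + 5/2)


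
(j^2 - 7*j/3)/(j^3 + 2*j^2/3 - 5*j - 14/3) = j/(j^2 + 3*j + 2)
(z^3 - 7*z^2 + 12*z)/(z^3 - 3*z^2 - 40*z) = (-z^2 + 7*z - 12)/(-z^2 + 3*z + 40)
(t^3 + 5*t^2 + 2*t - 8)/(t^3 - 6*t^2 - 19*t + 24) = (t^2 + 6*t + 8)/(t^2 - 5*t - 24)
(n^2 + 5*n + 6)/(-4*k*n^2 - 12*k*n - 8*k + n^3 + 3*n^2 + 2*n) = (-n - 3)/(4*k*n + 4*k - n^2 - n)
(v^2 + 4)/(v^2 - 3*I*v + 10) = (v - 2*I)/(v - 5*I)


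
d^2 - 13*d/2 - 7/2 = (d - 7)*(d + 1/2)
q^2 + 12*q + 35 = (q + 5)*(q + 7)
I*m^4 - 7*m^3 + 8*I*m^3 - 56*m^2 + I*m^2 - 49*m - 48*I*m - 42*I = (m + 7)*(m + I)*(m + 6*I)*(I*m + I)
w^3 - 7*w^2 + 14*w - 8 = (w - 4)*(w - 2)*(w - 1)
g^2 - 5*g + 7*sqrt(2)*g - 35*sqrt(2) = (g - 5)*(g + 7*sqrt(2))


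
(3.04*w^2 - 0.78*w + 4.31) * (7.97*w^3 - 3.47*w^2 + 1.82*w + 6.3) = 24.2288*w^5 - 16.7654*w^4 + 42.5901*w^3 + 2.7767*w^2 + 2.9302*w + 27.153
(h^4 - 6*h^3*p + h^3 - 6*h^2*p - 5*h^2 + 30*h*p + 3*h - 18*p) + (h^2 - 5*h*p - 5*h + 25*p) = h^4 - 6*h^3*p + h^3 - 6*h^2*p - 4*h^2 + 25*h*p - 2*h + 7*p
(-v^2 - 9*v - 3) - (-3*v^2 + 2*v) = 2*v^2 - 11*v - 3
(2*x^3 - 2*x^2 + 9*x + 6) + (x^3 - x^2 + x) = 3*x^3 - 3*x^2 + 10*x + 6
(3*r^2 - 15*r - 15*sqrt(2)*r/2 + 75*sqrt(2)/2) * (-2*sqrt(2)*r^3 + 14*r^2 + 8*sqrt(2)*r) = -6*sqrt(2)*r^5 + 30*sqrt(2)*r^4 + 72*r^4 - 360*r^3 - 81*sqrt(2)*r^3 - 120*r^2 + 405*sqrt(2)*r^2 + 600*r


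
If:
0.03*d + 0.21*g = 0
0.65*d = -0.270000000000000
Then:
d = -0.42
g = 0.06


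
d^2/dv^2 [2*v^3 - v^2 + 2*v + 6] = 12*v - 2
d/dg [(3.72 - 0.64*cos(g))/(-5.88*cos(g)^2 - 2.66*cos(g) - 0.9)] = (3.7632*cos(g)^2 - 43.7472*cos(g) - 10.4712)*sin(g)/(34.5744*cos(g)^4 + 31.2816*cos(g)^3 + 17.6596*cos(g)^2 + 4.788*cos(g) + 0.81)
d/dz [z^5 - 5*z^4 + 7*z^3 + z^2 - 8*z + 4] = 5*z^4 - 20*z^3 + 21*z^2 + 2*z - 8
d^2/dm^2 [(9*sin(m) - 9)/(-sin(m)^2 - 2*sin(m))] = 9*(sin(m)^2 - 6*sin(m) - 8 + 2/sin(m) + 12/sin(m)^2 + 8/sin(m)^3)/(sin(m) + 2)^3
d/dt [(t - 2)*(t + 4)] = 2*t + 2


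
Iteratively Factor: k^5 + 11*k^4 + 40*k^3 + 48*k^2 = (k + 4)*(k^4 + 7*k^3 + 12*k^2) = k*(k + 4)*(k^3 + 7*k^2 + 12*k) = k*(k + 3)*(k + 4)*(k^2 + 4*k) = k^2*(k + 3)*(k + 4)*(k + 4)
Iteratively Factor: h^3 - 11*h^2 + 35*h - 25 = (h - 5)*(h^2 - 6*h + 5) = (h - 5)*(h - 1)*(h - 5)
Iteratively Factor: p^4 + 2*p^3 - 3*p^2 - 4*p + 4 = (p - 1)*(p^3 + 3*p^2 - 4) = (p - 1)*(p + 2)*(p^2 + p - 2) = (p - 1)*(p + 2)^2*(p - 1)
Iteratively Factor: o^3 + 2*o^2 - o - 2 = (o + 1)*(o^2 + o - 2) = (o + 1)*(o + 2)*(o - 1)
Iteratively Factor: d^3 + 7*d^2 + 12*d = (d)*(d^2 + 7*d + 12) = d*(d + 4)*(d + 3)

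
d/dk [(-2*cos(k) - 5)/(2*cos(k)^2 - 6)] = (sin(k)^2 - 5*cos(k) - 4)*sin(k)/(cos(k)^2 - 3)^2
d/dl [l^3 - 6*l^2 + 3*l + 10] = 3*l^2 - 12*l + 3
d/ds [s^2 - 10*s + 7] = 2*s - 10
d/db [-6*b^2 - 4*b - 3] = -12*b - 4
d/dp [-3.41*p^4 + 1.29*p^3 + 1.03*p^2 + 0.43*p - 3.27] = -13.64*p^3 + 3.87*p^2 + 2.06*p + 0.43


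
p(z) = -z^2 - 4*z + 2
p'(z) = -2*z - 4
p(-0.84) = 4.65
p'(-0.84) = -2.32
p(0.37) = 0.38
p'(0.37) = -4.74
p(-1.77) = 5.95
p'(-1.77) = -0.46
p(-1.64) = 5.87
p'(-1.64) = -0.72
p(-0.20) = 2.76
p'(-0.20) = -3.60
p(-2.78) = 5.39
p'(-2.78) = 1.56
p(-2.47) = 5.78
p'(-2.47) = 0.94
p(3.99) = -29.88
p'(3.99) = -11.98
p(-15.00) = -163.00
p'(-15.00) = 26.00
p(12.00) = -190.00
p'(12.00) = -28.00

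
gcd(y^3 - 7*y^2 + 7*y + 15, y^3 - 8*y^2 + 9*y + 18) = y^2 - 2*y - 3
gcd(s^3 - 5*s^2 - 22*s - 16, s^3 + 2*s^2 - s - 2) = s^2 + 3*s + 2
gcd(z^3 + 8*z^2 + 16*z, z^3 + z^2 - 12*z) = z^2 + 4*z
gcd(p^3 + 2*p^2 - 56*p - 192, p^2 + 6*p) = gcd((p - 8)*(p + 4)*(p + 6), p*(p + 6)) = p + 6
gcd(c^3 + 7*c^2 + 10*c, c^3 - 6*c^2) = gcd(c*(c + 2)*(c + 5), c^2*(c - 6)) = c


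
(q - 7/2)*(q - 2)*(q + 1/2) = q^3 - 5*q^2 + 17*q/4 + 7/2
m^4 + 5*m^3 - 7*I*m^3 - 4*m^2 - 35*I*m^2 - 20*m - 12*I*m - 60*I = (m + 5)*(m - 6*I)*(m - 2*I)*(m + I)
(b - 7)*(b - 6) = b^2 - 13*b + 42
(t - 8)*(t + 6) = t^2 - 2*t - 48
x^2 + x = x*(x + 1)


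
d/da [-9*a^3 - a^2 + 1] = a*(-27*a - 2)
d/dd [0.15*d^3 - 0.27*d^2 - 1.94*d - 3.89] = 0.45*d^2 - 0.54*d - 1.94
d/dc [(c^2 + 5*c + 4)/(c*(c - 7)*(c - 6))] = (-c^4 - 10*c^3 + 95*c^2 + 104*c - 168)/(c^2*(c^4 - 26*c^3 + 253*c^2 - 1092*c + 1764))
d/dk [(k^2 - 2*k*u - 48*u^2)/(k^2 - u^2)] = 2*u*(k^2 + 47*k*u + u^2)/(k^4 - 2*k^2*u^2 + u^4)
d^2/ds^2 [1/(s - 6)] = 2/(s - 6)^3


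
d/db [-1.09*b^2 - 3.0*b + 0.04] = -2.18*b - 3.0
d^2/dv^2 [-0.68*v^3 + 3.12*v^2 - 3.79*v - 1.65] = 6.24 - 4.08*v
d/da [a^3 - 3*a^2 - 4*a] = 3*a^2 - 6*a - 4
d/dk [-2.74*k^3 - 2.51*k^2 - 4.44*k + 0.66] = -8.22*k^2 - 5.02*k - 4.44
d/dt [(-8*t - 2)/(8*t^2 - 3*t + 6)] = 2*(32*t^2 + 16*t - 27)/(64*t^4 - 48*t^3 + 105*t^2 - 36*t + 36)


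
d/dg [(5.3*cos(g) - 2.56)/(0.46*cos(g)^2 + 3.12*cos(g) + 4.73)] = (2.438*cos(g)^2 - 2.3552*cos(g) - 33.0562)*sin(g)/(0.2116*cos(g)^4 + 2.8704*cos(g)^3 + 14.086*cos(g)^2 + 29.5152*cos(g) + 22.3729)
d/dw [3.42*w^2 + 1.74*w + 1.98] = 6.84*w + 1.74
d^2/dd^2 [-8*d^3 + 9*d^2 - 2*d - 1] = 18 - 48*d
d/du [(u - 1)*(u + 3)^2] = (u + 3)*(3*u + 1)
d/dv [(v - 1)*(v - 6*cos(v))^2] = (v - 6*cos(v))*(v + (2*v - 2)*(6*sin(v) + 1) - 6*cos(v))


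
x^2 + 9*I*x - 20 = (x + 4*I)*(x + 5*I)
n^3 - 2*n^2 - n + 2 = (n - 2)*(n - 1)*(n + 1)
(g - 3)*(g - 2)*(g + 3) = g^3 - 2*g^2 - 9*g + 18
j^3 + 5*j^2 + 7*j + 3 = (j + 1)^2*(j + 3)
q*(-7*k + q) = -7*k*q + q^2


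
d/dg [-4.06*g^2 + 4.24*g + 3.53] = 4.24 - 8.12*g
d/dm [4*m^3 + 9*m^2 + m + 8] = 12*m^2 + 18*m + 1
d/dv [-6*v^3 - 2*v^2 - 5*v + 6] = -18*v^2 - 4*v - 5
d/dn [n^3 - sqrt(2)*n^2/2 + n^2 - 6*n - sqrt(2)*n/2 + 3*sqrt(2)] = 3*n^2 - sqrt(2)*n + 2*n - 6 - sqrt(2)/2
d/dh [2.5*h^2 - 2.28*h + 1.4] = 5.0*h - 2.28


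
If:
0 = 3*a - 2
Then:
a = 2/3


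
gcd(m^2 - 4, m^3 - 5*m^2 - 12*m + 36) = m - 2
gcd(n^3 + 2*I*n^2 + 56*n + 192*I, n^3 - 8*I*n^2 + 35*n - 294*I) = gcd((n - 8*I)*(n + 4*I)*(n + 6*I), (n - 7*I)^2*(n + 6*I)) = n + 6*I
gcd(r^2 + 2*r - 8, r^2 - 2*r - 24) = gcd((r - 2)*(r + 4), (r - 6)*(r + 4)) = r + 4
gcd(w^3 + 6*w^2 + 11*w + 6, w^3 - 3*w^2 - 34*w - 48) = w^2 + 5*w + 6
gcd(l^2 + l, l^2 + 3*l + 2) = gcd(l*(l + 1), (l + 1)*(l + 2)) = l + 1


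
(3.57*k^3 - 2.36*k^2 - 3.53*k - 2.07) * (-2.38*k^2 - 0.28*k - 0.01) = -8.4966*k^5 + 4.6172*k^4 + 9.0265*k^3 + 5.9386*k^2 + 0.6149*k + 0.0207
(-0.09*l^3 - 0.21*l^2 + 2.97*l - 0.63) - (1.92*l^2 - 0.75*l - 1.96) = -0.09*l^3 - 2.13*l^2 + 3.72*l + 1.33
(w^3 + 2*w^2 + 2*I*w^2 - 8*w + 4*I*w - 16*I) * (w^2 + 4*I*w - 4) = w^5 + 2*w^4 + 6*I*w^4 - 20*w^3 + 12*I*w^3 - 24*w^2 - 56*I*w^2 + 96*w - 16*I*w + 64*I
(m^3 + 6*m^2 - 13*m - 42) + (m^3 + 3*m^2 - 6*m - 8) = 2*m^3 + 9*m^2 - 19*m - 50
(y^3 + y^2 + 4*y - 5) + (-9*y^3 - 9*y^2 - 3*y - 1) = -8*y^3 - 8*y^2 + y - 6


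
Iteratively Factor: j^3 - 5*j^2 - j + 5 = (j + 1)*(j^2 - 6*j + 5) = (j - 1)*(j + 1)*(j - 5)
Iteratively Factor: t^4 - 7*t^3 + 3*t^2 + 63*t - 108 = (t + 3)*(t^3 - 10*t^2 + 33*t - 36) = (t - 4)*(t + 3)*(t^2 - 6*t + 9) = (t - 4)*(t - 3)*(t + 3)*(t - 3)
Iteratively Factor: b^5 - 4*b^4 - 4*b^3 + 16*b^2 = (b)*(b^4 - 4*b^3 - 4*b^2 + 16*b) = b*(b - 2)*(b^3 - 2*b^2 - 8*b) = b*(b - 4)*(b - 2)*(b^2 + 2*b) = b*(b - 4)*(b - 2)*(b + 2)*(b)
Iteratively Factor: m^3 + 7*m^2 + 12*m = (m)*(m^2 + 7*m + 12) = m*(m + 4)*(m + 3)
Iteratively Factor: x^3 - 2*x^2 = (x)*(x^2 - 2*x) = x*(x - 2)*(x)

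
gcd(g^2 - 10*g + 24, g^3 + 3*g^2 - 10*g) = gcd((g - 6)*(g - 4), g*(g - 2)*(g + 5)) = 1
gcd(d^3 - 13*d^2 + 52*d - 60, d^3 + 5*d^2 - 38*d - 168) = d - 6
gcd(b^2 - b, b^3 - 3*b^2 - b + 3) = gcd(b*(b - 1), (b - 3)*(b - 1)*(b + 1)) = b - 1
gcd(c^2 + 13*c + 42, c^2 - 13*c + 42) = 1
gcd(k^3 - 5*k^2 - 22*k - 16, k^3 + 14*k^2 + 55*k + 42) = k + 1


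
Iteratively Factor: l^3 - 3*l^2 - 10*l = (l - 5)*(l^2 + 2*l) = (l - 5)*(l + 2)*(l)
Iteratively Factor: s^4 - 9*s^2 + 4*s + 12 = (s + 3)*(s^3 - 3*s^2 + 4) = (s - 2)*(s + 3)*(s^2 - s - 2) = (s - 2)*(s + 1)*(s + 3)*(s - 2)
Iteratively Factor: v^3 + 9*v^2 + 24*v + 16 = (v + 4)*(v^2 + 5*v + 4) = (v + 1)*(v + 4)*(v + 4)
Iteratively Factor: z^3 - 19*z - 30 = (z - 5)*(z^2 + 5*z + 6) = (z - 5)*(z + 3)*(z + 2)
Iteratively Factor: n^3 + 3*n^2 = (n + 3)*(n^2) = n*(n + 3)*(n)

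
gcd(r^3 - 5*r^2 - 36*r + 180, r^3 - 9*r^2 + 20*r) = r - 5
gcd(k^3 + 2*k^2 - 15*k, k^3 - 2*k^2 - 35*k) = k^2 + 5*k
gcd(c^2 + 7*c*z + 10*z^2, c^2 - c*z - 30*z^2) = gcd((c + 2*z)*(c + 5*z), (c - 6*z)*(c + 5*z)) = c + 5*z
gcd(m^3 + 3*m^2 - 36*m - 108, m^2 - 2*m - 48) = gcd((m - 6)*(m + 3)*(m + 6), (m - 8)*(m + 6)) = m + 6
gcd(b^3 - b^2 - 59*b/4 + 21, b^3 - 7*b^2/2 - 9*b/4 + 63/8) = b^2 - 5*b + 21/4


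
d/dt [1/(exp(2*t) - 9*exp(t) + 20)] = (9 - 2*exp(t))*exp(t)/(exp(2*t) - 9*exp(t) + 20)^2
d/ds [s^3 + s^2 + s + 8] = 3*s^2 + 2*s + 1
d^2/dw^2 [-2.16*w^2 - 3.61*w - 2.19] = -4.32000000000000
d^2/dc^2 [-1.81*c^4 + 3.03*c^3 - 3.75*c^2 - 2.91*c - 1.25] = -21.72*c^2 + 18.18*c - 7.5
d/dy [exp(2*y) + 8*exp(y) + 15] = 2*(exp(y) + 4)*exp(y)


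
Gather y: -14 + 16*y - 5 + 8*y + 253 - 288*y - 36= 198 - 264*y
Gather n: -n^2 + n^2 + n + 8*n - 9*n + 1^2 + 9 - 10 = 0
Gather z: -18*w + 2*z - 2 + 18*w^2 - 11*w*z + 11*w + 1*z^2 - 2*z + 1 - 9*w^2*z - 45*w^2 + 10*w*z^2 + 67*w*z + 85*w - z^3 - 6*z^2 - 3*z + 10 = -27*w^2 + 78*w - z^3 + z^2*(10*w - 5) + z*(-9*w^2 + 56*w - 3) + 9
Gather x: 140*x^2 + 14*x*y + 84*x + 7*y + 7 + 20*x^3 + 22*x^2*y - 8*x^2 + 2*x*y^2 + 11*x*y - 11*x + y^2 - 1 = 20*x^3 + x^2*(22*y + 132) + x*(2*y^2 + 25*y + 73) + y^2 + 7*y + 6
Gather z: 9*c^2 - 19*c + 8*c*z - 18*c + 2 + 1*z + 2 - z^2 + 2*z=9*c^2 - 37*c - z^2 + z*(8*c + 3) + 4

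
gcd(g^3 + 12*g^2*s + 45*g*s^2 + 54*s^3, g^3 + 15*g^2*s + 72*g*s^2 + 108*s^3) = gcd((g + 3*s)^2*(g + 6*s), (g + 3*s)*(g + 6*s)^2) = g^2 + 9*g*s + 18*s^2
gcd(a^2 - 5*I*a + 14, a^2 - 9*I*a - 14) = a - 7*I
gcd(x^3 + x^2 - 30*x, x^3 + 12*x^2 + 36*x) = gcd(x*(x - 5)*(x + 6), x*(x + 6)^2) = x^2 + 6*x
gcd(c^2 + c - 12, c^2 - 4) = 1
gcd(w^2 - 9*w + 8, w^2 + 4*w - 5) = w - 1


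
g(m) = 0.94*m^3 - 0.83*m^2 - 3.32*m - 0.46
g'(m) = 2.82*m^2 - 1.66*m - 3.32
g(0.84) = -3.28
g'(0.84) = -2.72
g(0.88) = -3.38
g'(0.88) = -2.60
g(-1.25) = 0.56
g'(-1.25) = 3.16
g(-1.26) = 0.53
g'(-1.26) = 3.25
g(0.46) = -2.07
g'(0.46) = -3.49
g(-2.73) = -16.71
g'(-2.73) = 22.23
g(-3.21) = -29.45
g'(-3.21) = 31.07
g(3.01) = 7.66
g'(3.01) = 17.23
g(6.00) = 152.78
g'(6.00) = 88.24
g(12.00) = 1464.50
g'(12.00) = 382.84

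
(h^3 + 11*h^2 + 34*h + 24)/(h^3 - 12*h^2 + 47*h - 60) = (h^3 + 11*h^2 + 34*h + 24)/(h^3 - 12*h^2 + 47*h - 60)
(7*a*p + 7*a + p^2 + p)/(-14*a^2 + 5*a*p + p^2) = (p + 1)/(-2*a + p)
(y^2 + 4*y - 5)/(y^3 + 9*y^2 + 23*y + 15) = (y - 1)/(y^2 + 4*y + 3)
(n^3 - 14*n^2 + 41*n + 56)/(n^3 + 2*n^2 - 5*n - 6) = (n^2 - 15*n + 56)/(n^2 + n - 6)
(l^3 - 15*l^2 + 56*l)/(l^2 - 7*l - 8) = l*(l - 7)/(l + 1)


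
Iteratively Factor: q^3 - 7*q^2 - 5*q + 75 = (q - 5)*(q^2 - 2*q - 15) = (q - 5)^2*(q + 3)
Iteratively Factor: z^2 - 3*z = (z)*(z - 3)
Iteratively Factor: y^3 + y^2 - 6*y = (y)*(y^2 + y - 6) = y*(y + 3)*(y - 2)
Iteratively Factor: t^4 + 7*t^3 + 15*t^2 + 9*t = (t + 1)*(t^3 + 6*t^2 + 9*t) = (t + 1)*(t + 3)*(t^2 + 3*t) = t*(t + 1)*(t + 3)*(t + 3)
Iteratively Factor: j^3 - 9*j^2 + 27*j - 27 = (j - 3)*(j^2 - 6*j + 9) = (j - 3)^2*(j - 3)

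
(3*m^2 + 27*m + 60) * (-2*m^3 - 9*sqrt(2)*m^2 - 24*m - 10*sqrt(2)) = -6*m^5 - 54*m^4 - 27*sqrt(2)*m^4 - 243*sqrt(2)*m^3 - 192*m^3 - 570*sqrt(2)*m^2 - 648*m^2 - 1440*m - 270*sqrt(2)*m - 600*sqrt(2)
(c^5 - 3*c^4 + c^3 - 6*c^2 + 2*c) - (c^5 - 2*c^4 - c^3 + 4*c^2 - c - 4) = -c^4 + 2*c^3 - 10*c^2 + 3*c + 4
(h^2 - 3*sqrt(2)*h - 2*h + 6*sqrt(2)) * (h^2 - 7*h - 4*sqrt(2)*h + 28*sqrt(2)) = h^4 - 7*sqrt(2)*h^3 - 9*h^3 + 38*h^2 + 63*sqrt(2)*h^2 - 216*h - 98*sqrt(2)*h + 336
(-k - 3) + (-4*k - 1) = -5*k - 4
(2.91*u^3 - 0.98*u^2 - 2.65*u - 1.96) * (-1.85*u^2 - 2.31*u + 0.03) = -5.3835*u^5 - 4.9091*u^4 + 7.2536*u^3 + 9.7181*u^2 + 4.4481*u - 0.0588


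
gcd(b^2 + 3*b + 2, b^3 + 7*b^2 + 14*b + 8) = b^2 + 3*b + 2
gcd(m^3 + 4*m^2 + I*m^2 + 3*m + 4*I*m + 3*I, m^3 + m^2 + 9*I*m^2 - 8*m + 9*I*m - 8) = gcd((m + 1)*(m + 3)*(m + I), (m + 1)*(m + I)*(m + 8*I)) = m^2 + m*(1 + I) + I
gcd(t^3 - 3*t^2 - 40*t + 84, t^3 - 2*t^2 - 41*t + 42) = t^2 - t - 42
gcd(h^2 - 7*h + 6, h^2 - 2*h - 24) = h - 6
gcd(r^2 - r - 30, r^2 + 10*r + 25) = r + 5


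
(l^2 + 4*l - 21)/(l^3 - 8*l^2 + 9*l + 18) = (l + 7)/(l^2 - 5*l - 6)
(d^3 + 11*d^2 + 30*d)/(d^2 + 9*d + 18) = d*(d + 5)/(d + 3)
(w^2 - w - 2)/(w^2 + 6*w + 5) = (w - 2)/(w + 5)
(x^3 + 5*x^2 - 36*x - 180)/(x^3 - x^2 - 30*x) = (x + 6)/x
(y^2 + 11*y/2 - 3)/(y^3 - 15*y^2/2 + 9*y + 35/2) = (2*y^2 + 11*y - 6)/(2*y^3 - 15*y^2 + 18*y + 35)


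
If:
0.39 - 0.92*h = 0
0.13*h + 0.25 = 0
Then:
No Solution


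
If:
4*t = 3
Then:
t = 3/4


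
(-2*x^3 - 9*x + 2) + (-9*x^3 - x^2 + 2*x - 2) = -11*x^3 - x^2 - 7*x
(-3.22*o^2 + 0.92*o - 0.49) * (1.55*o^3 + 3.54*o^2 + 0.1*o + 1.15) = -4.991*o^5 - 9.9728*o^4 + 2.1753*o^3 - 5.3456*o^2 + 1.009*o - 0.5635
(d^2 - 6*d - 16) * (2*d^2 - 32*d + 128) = 2*d^4 - 44*d^3 + 288*d^2 - 256*d - 2048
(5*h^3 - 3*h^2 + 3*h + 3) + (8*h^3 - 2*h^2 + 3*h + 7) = 13*h^3 - 5*h^2 + 6*h + 10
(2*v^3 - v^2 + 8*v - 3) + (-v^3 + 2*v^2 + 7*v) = v^3 + v^2 + 15*v - 3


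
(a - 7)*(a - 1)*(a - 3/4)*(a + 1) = a^4 - 31*a^3/4 + 17*a^2/4 + 31*a/4 - 21/4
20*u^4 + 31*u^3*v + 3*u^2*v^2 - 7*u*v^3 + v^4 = (-5*u + v)*(-4*u + v)*(u + v)^2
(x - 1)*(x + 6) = x^2 + 5*x - 6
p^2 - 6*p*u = p*(p - 6*u)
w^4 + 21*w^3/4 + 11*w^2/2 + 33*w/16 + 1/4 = (w + 1/4)*(w + 1/2)^2*(w + 4)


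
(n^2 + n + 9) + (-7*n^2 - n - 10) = -6*n^2 - 1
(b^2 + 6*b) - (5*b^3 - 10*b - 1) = -5*b^3 + b^2 + 16*b + 1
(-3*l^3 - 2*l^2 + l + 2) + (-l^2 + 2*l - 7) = -3*l^3 - 3*l^2 + 3*l - 5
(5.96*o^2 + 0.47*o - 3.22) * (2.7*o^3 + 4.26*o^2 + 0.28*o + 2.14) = 16.092*o^5 + 26.6586*o^4 - 5.023*o^3 - 0.831199999999999*o^2 + 0.1042*o - 6.8908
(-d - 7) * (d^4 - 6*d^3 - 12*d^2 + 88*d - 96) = -d^5 - d^4 + 54*d^3 - 4*d^2 - 520*d + 672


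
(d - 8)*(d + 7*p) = d^2 + 7*d*p - 8*d - 56*p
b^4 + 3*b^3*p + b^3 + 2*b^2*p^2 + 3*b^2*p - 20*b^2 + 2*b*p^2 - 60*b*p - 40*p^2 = (b - 4)*(b + 5)*(b + p)*(b + 2*p)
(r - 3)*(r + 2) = r^2 - r - 6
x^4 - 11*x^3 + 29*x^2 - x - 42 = (x - 7)*(x - 3)*(x - 2)*(x + 1)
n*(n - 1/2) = n^2 - n/2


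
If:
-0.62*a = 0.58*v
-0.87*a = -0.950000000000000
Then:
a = 1.09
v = -1.17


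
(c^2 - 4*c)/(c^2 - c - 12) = c/(c + 3)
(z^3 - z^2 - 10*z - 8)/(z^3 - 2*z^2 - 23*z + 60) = (z^2 + 3*z + 2)/(z^2 + 2*z - 15)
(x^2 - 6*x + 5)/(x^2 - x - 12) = (-x^2 + 6*x - 5)/(-x^2 + x + 12)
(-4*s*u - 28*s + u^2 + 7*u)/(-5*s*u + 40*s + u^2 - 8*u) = (4*s*u + 28*s - u^2 - 7*u)/(5*s*u - 40*s - u^2 + 8*u)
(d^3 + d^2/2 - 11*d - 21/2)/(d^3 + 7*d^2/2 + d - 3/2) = (2*d - 7)/(2*d - 1)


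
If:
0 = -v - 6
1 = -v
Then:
No Solution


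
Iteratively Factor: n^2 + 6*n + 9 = (n + 3)*(n + 3)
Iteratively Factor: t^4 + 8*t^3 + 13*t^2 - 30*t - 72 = (t + 4)*(t^3 + 4*t^2 - 3*t - 18) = (t + 3)*(t + 4)*(t^2 + t - 6) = (t - 2)*(t + 3)*(t + 4)*(t + 3)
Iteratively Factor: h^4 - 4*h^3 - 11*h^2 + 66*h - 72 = (h - 2)*(h^3 - 2*h^2 - 15*h + 36) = (h - 3)*(h - 2)*(h^2 + h - 12) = (h - 3)^2*(h - 2)*(h + 4)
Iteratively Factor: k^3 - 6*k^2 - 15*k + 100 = (k - 5)*(k^2 - k - 20) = (k - 5)^2*(k + 4)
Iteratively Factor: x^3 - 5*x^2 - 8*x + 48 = (x - 4)*(x^2 - x - 12) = (x - 4)^2*(x + 3)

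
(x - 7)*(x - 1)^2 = x^3 - 9*x^2 + 15*x - 7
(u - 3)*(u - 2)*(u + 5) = u^3 - 19*u + 30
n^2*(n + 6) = n^3 + 6*n^2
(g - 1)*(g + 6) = g^2 + 5*g - 6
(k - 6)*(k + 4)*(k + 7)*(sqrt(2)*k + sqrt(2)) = sqrt(2)*k^4 + 6*sqrt(2)*k^3 - 33*sqrt(2)*k^2 - 206*sqrt(2)*k - 168*sqrt(2)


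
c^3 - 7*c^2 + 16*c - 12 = (c - 3)*(c - 2)^2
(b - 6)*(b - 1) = b^2 - 7*b + 6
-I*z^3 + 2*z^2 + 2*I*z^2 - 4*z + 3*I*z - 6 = (z - 3)*(z + 2*I)*(-I*z - I)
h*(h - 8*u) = h^2 - 8*h*u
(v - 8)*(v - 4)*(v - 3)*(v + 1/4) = v^4 - 59*v^3/4 + 257*v^2/4 - 79*v - 24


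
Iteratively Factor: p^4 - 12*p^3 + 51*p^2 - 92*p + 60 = (p - 3)*(p^3 - 9*p^2 + 24*p - 20) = (p - 5)*(p - 3)*(p^2 - 4*p + 4) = (p - 5)*(p - 3)*(p - 2)*(p - 2)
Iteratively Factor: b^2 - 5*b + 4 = (b - 4)*(b - 1)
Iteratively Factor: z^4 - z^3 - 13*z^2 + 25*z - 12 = (z - 1)*(z^3 - 13*z + 12) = (z - 3)*(z - 1)*(z^2 + 3*z - 4) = (z - 3)*(z - 1)*(z + 4)*(z - 1)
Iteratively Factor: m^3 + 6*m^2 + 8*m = (m)*(m^2 + 6*m + 8) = m*(m + 2)*(m + 4)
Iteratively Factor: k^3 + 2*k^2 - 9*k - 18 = (k + 2)*(k^2 - 9) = (k + 2)*(k + 3)*(k - 3)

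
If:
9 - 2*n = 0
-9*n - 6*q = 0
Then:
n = 9/2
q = -27/4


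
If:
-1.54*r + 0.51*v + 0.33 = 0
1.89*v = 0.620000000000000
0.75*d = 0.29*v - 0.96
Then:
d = -1.15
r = 0.32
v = 0.33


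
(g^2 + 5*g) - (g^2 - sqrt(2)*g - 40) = sqrt(2)*g + 5*g + 40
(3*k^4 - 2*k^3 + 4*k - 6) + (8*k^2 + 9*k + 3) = 3*k^4 - 2*k^3 + 8*k^2 + 13*k - 3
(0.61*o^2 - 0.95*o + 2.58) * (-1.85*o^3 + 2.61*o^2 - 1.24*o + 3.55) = -1.1285*o^5 + 3.3496*o^4 - 8.0089*o^3 + 10.0773*o^2 - 6.5717*o + 9.159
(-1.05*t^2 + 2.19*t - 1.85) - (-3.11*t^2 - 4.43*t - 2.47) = 2.06*t^2 + 6.62*t + 0.62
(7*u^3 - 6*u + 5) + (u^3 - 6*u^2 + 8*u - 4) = 8*u^3 - 6*u^2 + 2*u + 1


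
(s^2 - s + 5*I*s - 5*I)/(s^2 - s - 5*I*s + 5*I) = (s + 5*I)/(s - 5*I)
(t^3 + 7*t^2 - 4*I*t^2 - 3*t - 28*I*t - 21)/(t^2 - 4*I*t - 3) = t + 7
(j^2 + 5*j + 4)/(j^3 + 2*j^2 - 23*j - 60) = (j + 1)/(j^2 - 2*j - 15)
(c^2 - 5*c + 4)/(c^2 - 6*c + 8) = (c - 1)/(c - 2)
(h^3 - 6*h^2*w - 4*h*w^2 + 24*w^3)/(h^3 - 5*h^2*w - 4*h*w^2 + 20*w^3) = (-h + 6*w)/(-h + 5*w)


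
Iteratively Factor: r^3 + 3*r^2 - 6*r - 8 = (r + 1)*(r^2 + 2*r - 8) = (r - 2)*(r + 1)*(r + 4)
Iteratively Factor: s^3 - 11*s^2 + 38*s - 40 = (s - 2)*(s^2 - 9*s + 20) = (s - 5)*(s - 2)*(s - 4)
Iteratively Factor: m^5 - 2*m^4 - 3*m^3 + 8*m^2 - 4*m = (m + 2)*(m^4 - 4*m^3 + 5*m^2 - 2*m) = m*(m + 2)*(m^3 - 4*m^2 + 5*m - 2) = m*(m - 1)*(m + 2)*(m^2 - 3*m + 2) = m*(m - 2)*(m - 1)*(m + 2)*(m - 1)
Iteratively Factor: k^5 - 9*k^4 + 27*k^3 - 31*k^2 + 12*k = (k - 1)*(k^4 - 8*k^3 + 19*k^2 - 12*k) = (k - 4)*(k - 1)*(k^3 - 4*k^2 + 3*k) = (k - 4)*(k - 1)^2*(k^2 - 3*k) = k*(k - 4)*(k - 1)^2*(k - 3)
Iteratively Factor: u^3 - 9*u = (u + 3)*(u^2 - 3*u) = (u - 3)*(u + 3)*(u)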